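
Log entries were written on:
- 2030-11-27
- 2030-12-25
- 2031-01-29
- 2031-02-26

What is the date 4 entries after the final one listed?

Every date is a Wednesday; gaps 28, 35, 28 days.
Each is the last Wednesday of its month (at least one falls on the 29th or later, ruling out '4th Wednesday').
Last Wednesday of March 2031: 2031-03-26.
April 2031 ends with Wednesday 2031-04-30.
Last Wednesday of May 2031: 2031-05-28.
June 2031 ends with Wednesday 2031-06-25.

2031-06-25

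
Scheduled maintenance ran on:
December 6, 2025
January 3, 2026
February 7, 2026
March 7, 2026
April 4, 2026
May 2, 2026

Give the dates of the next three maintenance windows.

June 6, 2026; July 4, 2026; August 1, 2026

Gaps: 28, 35, 28, 28, 28 days — a mix of 28 and 35. Every date is a Saturday.
Each is the 1st Saturday of its month.
June 2026 — 1st Saturday is June 6, 2026.
July 2026 — 1st Saturday is July 4, 2026.
1st Saturday of August 2026: August 1, 2026.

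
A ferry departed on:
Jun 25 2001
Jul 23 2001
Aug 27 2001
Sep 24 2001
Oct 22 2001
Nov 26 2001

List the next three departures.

Gaps: 28, 35, 28, 28, 35 days — a mix of 28 and 35. Every date is a Monday.
Each is the 4th Monday of its month.
December 2001 — 4th Monday is Dec 24 2001.
January 2002 — 4th Monday is Jan 28 2002.
4th Monday of February 2002: Feb 25 2002.

Dec 24 2001, Jan 28 2002, Feb 25 2002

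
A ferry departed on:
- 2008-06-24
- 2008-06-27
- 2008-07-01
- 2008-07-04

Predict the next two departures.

Gaps: 3, 4, 3 days — not constant, but cyclic with period 2.
The events fall on every Tuesday and Friday.
The following Tuesday is 2008-07-08.
The following Friday is 2008-07-11.

2008-07-08, 2008-07-11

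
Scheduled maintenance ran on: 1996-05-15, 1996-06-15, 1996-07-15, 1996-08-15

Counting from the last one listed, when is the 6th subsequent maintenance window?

The day-of-month is always 15 (31, 30, 31 days between events).
So this recurs on the 15th of each month.
September 1996: 1996-09-15.
Next: October 1996 → 1996-10-15.
November 1996: 1996-11-15.
December 1996: 1996-12-15.
January 1997: 1997-01-15.
Next: February 1997 → 1997-02-15.

1997-02-15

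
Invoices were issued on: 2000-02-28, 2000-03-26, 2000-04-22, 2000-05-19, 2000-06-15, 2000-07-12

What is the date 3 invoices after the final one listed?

The spacing is 27, 27, 27, 27, 27 days — always 27 days.
2000-07-12 + 27 days = 2000-08-08.
2000-08-08 + 27 days = 2000-09-04.
2000-09-04 + 27 days = 2000-10-01.

2000-10-01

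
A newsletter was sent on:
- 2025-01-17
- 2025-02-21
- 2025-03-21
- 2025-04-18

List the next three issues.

Gaps: 35, 28, 28 days — a mix of 28 and 35. Every date is a Friday.
Each is the 3rd Friday of its month.
3rd Friday of May 2025: 2025-05-16.
June 2025 — 3rd Friday is 2025-06-20.
3rd Friday of July 2025: 2025-07-18.

2025-05-16, 2025-06-20, 2025-07-18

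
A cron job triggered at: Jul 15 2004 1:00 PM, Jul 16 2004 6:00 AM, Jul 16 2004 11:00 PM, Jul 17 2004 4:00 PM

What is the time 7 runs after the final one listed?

Gaps: 17, 17, 17 hours — each event is 17 hours after the previous one.
Jul 17 2004 4:00 PM + 17 h = Jul 18 2004 9:00 AM.
Jul 18 2004 9:00 AM + 17 h = Jul 19 2004 2:00 AM.
Jul 19 2004 2:00 AM + 17 h = Jul 19 2004 7:00 PM.
Jul 19 2004 7:00 PM + 17 h = Jul 20 2004 12:00 PM.
Jul 20 2004 12:00 PM + 17 h = Jul 21 2004 5:00 AM.
Jul 21 2004 5:00 AM + 17 h = Jul 21 2004 10:00 PM.
Jul 21 2004 10:00 PM + 17 h = Jul 22 2004 3:00 PM.

Jul 22 2004 3:00 PM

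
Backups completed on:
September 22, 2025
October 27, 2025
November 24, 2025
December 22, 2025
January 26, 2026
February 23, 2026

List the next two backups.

Gaps: 35, 28, 28, 35, 28 days — a mix of 28 and 35. Every date is a Monday.
Each is the 4th Monday of its month.
March 2026 — 4th Monday is March 23, 2026.
April 2026 — 4th Monday is April 27, 2026.

March 23, 2026; April 27, 2026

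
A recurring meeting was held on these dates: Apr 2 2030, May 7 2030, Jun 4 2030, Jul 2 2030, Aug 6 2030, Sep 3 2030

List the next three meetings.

Oct 1 2030, Nov 5 2030, Dec 3 2030

All dates are Tuesdays, 35, 28, 28, 35, 28 days apart.
Specifically, the 1st Tuesday of each month.
October 2030 — 1st Tuesday is Oct 1 2030.
November 2030 — 1st Tuesday is Nov 5 2030.
December 2030 — 1st Tuesday is Dec 3 2030.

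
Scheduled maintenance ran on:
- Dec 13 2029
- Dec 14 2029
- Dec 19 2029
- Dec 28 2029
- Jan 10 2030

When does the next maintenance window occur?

The spacing grows by 4 each time: 1, 5, 9, 13 days.
Next gap: 17 days. Jan 10 2030 + 17 days = Jan 27 2030.

Jan 27 2030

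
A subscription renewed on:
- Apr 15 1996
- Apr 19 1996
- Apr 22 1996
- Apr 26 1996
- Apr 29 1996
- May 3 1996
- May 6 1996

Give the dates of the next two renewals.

May 10 1996, May 13 1996

Gaps: 4, 3, 4, 3, 4, 3 days — not constant, but cyclic with period 2.
The events fall on every Monday and Friday.
Next Friday: May 10 1996.
Next Monday: May 13 1996.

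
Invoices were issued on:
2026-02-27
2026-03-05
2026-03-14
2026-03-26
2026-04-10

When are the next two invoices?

The spacing grows by 3 each time: 6, 9, 12, 15 days.
Next gap: 18 days. 2026-04-10 + 18 days = 2026-04-28.
Next gap: 21 days. 2026-04-28 + 21 days = 2026-05-19.

2026-04-28, 2026-05-19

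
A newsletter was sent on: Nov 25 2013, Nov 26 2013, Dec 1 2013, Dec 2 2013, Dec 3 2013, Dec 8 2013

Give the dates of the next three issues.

Dec 9 2013, Dec 10 2013, Dec 15 2013

Every event lands on a Monday or Tuesday or Sunday (gaps cycle 1, 5, 1, 1, 5).
So the schedule is: every Monday, Tuesday and Sunday.
The following Monday is Dec 9 2013.
Next Tuesday: Dec 10 2013.
The following Sunday is Dec 15 2013.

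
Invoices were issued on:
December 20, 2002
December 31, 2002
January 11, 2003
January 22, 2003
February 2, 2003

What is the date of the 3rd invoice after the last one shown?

March 7, 2003

Every event comes 11 days after the last (11, 11, 11, 11).
February 2, 2003 + 11 days = February 13, 2003.
February 13, 2003 + 11 days = February 24, 2003.
February 24, 2003 + 11 days = March 7, 2003.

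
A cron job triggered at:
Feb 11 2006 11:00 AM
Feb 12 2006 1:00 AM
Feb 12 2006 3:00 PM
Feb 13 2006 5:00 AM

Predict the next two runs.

Feb 13 2006 7:00 PM, Feb 14 2006 9:00 AM

The interval is a steady 14 hours (14, 14, 14).
Feb 13 2006 5:00 AM + 14 h = Feb 13 2006 7:00 PM.
Feb 13 2006 7:00 PM + 14 h = Feb 14 2006 9:00 AM.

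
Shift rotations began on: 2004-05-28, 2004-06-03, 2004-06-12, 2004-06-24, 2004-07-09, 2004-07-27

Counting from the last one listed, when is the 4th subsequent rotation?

The spacing grows by 3 each time: 6, 9, 12, 15, 18 days.
Next gap: 21 days. 2004-07-27 + 21 days = 2004-08-17.
Next gap: 24 days. 2004-08-17 + 24 days = 2004-09-10.
Next gap: 27 days. 2004-09-10 + 27 days = 2004-10-07.
Next gap: 30 days. 2004-10-07 + 30 days = 2004-11-06.

2004-11-06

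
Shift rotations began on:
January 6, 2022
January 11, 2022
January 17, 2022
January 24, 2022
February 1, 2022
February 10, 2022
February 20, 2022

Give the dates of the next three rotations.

March 3, 2022; March 15, 2022; March 28, 2022

The spacing grows by 1 each time: 5, 6, 7, 8, 9, 10 days.
Next gap: 11 days. February 20, 2022 + 11 days = March 3, 2022.
Next gap: 12 days. March 3, 2022 + 12 days = March 15, 2022.
Next gap: 13 days. March 15, 2022 + 13 days = March 28, 2022.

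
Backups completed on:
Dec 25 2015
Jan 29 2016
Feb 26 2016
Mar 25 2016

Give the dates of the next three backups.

Apr 29 2016, May 27 2016, Jun 24 2016

All Fridays; the gaps (35, 28, 28) vary with month length.
This is the last Friday of each month.
Last Friday of April 2016: Apr 29 2016.
Last Friday of May 2016: May 27 2016.
June 2016 ends with Friday Jun 24 2016.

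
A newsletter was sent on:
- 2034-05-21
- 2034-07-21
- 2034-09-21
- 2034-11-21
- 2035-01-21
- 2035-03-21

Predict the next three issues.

The day-of-month is always 21 (61, 62, 61, 61, 59 days between events).
So this recurs on the 21st of every 2 months.
May 2035: 2035-05-21.
Next: July 2035 → 2035-07-21.
Next: September 2035 → 2035-09-21.

2035-05-21, 2035-07-21, 2035-09-21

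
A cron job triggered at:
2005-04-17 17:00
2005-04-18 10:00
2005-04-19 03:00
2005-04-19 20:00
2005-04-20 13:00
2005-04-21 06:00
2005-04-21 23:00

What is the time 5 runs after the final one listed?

2005-04-25 12:00

The interval is a steady 17 hours (17, 17, 17, 17, 17, 17).
2005-04-21 23:00 + 17 h = 2005-04-22 16:00.
2005-04-22 16:00 + 17 h = 2005-04-23 09:00.
2005-04-23 09:00 + 17 h = 2005-04-24 02:00.
2005-04-24 02:00 + 17 h = 2005-04-24 19:00.
2005-04-24 19:00 + 17 h = 2005-04-25 12:00.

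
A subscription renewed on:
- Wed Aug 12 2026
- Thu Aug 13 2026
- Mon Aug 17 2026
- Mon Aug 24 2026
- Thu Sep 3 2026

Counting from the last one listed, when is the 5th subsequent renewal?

Intervals are 1, 4, 7, 10 days — an arithmetic progression with common difference 3.
Next gap: 13 days. Thu Sep 3 2026 + 13 days = Wed Sep 16 2026.
Next gap: 16 days. Wed Sep 16 2026 + 16 days = Fri Oct 2 2026.
Next gap: 19 days. Fri Oct 2 2026 + 19 days = Wed Oct 21 2026.
Next gap: 22 days. Wed Oct 21 2026 + 22 days = Thu Nov 12 2026.
Next gap: 25 days. Thu Nov 12 2026 + 25 days = Mon Dec 7 2026.

Mon Dec 7 2026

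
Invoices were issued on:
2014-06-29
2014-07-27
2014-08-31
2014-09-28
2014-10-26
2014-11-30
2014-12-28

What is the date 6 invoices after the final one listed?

Every date is a Sunday; gaps 28, 35, 28, 28, 35, 28 days.
Each is the last Sunday of its month (at least one falls on the 29th or later, ruling out '4th Sunday').
Last Sunday of January 2015: 2015-01-25.
Last Sunday of February 2015: 2015-02-22.
Last Sunday of March 2015: 2015-03-29.
Last Sunday of April 2015: 2015-04-26.
May 2015 ends with Sunday 2015-05-31.
June 2015 ends with Sunday 2015-06-28.

2015-06-28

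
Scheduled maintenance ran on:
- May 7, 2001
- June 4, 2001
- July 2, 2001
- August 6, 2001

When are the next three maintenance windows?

Gaps: 28, 28, 35 days — a mix of 28 and 35. Every date is a Monday.
Each is the 1st Monday of its month.
1st Monday of September 2001: September 3, 2001.
October 2001 — 1st Monday is October 1, 2001.
November 2001 — 1st Monday is November 5, 2001.

September 3, 2001; October 1, 2001; November 5, 2001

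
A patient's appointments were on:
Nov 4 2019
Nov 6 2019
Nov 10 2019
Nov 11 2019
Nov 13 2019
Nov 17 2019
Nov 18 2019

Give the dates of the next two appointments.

Nov 20 2019, Nov 24 2019

Every event lands on a Monday or Wednesday or Sunday (gaps cycle 2, 4, 1, 2, 4, 1).
So the schedule is: every Monday, Wednesday and Sunday.
Next Wednesday: Nov 20 2019.
The following Sunday is Nov 24 2019.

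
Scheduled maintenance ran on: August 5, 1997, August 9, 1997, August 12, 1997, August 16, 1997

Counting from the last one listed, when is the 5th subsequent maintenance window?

The gap pattern 4, 3, 4 repeats every 2 events.
These are the Tuesdays and Saturdays of each week.
The following Tuesday is August 19, 1997.
The following Saturday is August 23, 1997.
The following Tuesday is August 26, 1997.
Next Saturday: August 30, 1997.
Next Tuesday: September 2, 1997.

September 2, 1997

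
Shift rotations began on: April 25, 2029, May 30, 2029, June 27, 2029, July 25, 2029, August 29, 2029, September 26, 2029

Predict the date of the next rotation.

Every date is a Wednesday; gaps 35, 28, 28, 35, 28 days.
Each is the last Wednesday of its month (at least one falls on the 29th or later, ruling out '4th Wednesday').
Last Wednesday of October 2029: October 31, 2029.

October 31, 2029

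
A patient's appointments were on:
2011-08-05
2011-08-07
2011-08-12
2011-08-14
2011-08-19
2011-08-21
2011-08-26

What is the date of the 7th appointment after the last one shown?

2011-09-18

The gap pattern 2, 5, 2, 5, 2, 5 repeats every 2 events.
These are the Fridays and Sundays of each week.
Next Sunday: 2011-08-28.
Next Friday: 2011-09-02.
The following Sunday is 2011-09-04.
The following Friday is 2011-09-09.
The following Sunday is 2011-09-11.
Next Friday: 2011-09-16.
Next Sunday: 2011-09-18.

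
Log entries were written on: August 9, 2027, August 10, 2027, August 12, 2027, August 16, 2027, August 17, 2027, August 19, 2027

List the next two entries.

August 23, 2027; August 24, 2027

Every event lands on a Monday or Tuesday or Thursday (gaps cycle 1, 2, 4, 1, 2).
So the schedule is: every Monday, Tuesday and Thursday.
Next Monday: August 23, 2027.
The following Tuesday is August 24, 2027.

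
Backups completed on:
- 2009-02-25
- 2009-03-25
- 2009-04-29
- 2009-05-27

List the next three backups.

These are Wednesdays with 28, 35, 28-day gaps.
Each is the final Wednesday of its month — 2009-04-29 is past the 28th, so '4th Wednesday' doesn't fit.
June 2009 ends with Wednesday 2009-06-24.
Last Wednesday of July 2009: 2009-07-29.
Last Wednesday of August 2009: 2009-08-26.

2009-06-24, 2009-07-29, 2009-08-26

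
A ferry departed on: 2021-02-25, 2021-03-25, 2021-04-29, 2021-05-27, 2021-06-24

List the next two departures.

These are Thursdays with 28, 35, 28, 28-day gaps.
Each is the final Thursday of its month — 2021-04-29 is past the 28th, so '4th Thursday' doesn't fit.
July 2021 ends with Thursday 2021-07-29.
Last Thursday of August 2021: 2021-08-26.

2021-07-29, 2021-08-26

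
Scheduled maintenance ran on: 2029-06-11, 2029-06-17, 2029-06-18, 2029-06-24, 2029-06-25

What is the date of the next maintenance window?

The gap pattern 6, 1, 6, 1 repeats every 2 events.
These are the Mondays and Sundays of each week.
The following Sunday is 2029-07-01.

2029-07-01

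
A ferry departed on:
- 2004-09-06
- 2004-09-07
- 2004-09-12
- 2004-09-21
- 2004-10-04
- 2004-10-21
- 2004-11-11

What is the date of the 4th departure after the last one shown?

Intervals are 1, 5, 9, 13, 17, 21 days — an arithmetic progression with common difference 4.
Next gap: 25 days. 2004-11-11 + 25 days = 2004-12-06.
Next gap: 29 days. 2004-12-06 + 29 days = 2005-01-04.
Next gap: 33 days. 2005-01-04 + 33 days = 2005-02-06.
Next gap: 37 days. 2005-02-06 + 37 days = 2005-03-15.

2005-03-15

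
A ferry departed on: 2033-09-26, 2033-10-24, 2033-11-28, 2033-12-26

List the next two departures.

2034-01-23, 2034-02-27

Gaps: 28, 35, 28 days — a mix of 28 and 35. Every date is a Monday.
Each is the 4th Monday of its month.
4th Monday of January 2034: 2034-01-23.
4th Monday of February 2034: 2034-02-27.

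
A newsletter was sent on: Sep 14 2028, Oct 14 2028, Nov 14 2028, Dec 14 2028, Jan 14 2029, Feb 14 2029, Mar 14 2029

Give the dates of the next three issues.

The day-of-month is always 14 (30, 31, 30, 31, 31, 28 days between events).
So this recurs on the 14th of each month.
Next: April 2029 → Apr 14 2029.
Next: May 2029 → May 14 2029.
June 2029: Jun 14 2029.

Apr 14 2029, May 14 2029, Jun 14 2029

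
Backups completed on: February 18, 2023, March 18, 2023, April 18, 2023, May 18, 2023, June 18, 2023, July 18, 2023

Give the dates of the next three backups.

The day-of-month is always 18 (28, 31, 30, 31, 30 days between events).
So this recurs on the 18th of each month.
Next: August 2023 → August 18, 2023.
Next: September 2023 → September 18, 2023.
Next: October 2023 → October 18, 2023.

August 18, 2023; September 18, 2023; October 18, 2023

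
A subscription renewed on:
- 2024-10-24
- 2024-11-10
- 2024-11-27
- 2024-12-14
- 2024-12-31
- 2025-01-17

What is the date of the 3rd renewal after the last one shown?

2025-03-09

Every event comes 17 days after the last (17, 17, 17, 17, 17).
2025-01-17 + 17 days = 2025-02-03.
2025-02-03 + 17 days = 2025-02-20.
2025-02-20 + 17 days = 2025-03-09.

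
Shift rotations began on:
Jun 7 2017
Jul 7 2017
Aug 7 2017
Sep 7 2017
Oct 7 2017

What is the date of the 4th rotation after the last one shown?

Each date is the 7th; the gaps (30, 31, 31, 30) track the month lengths.
The rule is the 7th of each month.
Next: November 2017 → Nov 7 2017.
December 2017: Dec 7 2017.
Next: January 2018 → Jan 7 2018.
February 2018: Feb 7 2018.

Feb 7 2018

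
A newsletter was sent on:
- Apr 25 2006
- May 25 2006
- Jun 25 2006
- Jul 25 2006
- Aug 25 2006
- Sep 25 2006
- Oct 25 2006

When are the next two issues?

Gaps: 30, 31, 30, 31, 31, 30 days — not constant. Every event is on the 25th of the month.
Pattern: the 25th of each month.
Next: November 2006 → Nov 25 2006.
December 2006: Dec 25 2006.

Nov 25 2006, Dec 25 2006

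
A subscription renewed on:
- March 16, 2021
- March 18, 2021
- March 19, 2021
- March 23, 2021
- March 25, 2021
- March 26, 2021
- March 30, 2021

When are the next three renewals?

April 1, 2021; April 2, 2021; April 6, 2021

The gap pattern 2, 1, 4, 2, 1, 4 repeats every 3 events.
These are the Tuesdays, Thursdays and Fridays of each week.
The following Thursday is April 1, 2021.
The following Friday is April 2, 2021.
The following Tuesday is April 6, 2021.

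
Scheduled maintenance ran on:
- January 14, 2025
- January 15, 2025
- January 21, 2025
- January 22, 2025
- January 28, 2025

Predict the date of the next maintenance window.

January 29, 2025

The gap pattern 1, 6, 1, 6 repeats every 2 events.
These are the Tuesdays and Wednesdays of each week.
The following Wednesday is January 29, 2025.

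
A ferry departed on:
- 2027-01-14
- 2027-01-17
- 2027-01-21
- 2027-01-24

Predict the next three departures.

Every event lands on a Thursday or Sunday (gaps cycle 3, 4, 3).
So the schedule is: every Thursday and Sunday.
The following Thursday is 2027-01-28.
The following Sunday is 2027-01-31.
The following Thursday is 2027-02-04.

2027-01-28, 2027-01-31, 2027-02-04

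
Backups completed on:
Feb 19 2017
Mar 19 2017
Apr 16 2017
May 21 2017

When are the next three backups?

These are Sundays at 28- or 35-day spacing (28, 28, 35).
The pattern: 3rd Sunday of the month.
June 2017 — 3rd Sunday is Jun 18 2017.
3rd Sunday of July 2017: Jul 16 2017.
August 2017 — 3rd Sunday is Aug 20 2017.

Jun 18 2017, Jul 16 2017, Aug 20 2017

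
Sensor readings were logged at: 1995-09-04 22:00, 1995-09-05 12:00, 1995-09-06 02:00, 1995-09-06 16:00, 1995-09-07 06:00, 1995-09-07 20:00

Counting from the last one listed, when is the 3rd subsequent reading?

1995-09-09 14:00

Spacing: 14, 14, 14, 14, 14 h — constant 14 h.
1995-09-07 20:00 + 14 h = 1995-09-08 10:00.
1995-09-08 10:00 + 14 h = 1995-09-09 00:00.
1995-09-09 00:00 + 14 h = 1995-09-09 14:00.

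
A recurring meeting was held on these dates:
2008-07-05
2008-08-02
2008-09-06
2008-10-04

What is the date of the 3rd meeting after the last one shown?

All dates are Saturdays, 28, 35, 28 days apart.
Specifically, the 1st Saturday of each month.
November 2008 — 1st Saturday is 2008-11-01.
1st Saturday of December 2008: 2008-12-06.
1st Saturday of January 2009: 2009-01-03.

2009-01-03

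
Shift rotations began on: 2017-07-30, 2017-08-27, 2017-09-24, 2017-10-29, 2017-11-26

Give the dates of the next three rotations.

2017-12-31, 2018-01-28, 2018-02-25

All Sundays; the gaps (28, 28, 35, 28) vary with month length.
This is the last Sunday of each month.
Last Sunday of December 2017: 2017-12-31.
Last Sunday of January 2018: 2018-01-28.
February 2018 ends with Sunday 2018-02-25.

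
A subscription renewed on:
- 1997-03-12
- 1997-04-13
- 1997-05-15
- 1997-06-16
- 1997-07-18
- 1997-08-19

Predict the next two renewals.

Gaps between consecutive events: 32, 32, 32, 32, 32 days — a constant 32-day interval.
1997-08-19 + 32 days = 1997-09-20.
1997-09-20 + 32 days = 1997-10-22.

1997-09-20, 1997-10-22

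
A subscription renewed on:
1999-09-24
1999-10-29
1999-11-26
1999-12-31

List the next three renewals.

Every date is a Friday; gaps 35, 28, 35 days.
Each is the last Friday of its month (at least one falls on the 29th or later, ruling out '4th Friday').
January 2000 ends with Friday 2000-01-28.
February 2000 ends with Friday 2000-02-25.
March 2000 ends with Friday 2000-03-31.

2000-01-28, 2000-02-25, 2000-03-31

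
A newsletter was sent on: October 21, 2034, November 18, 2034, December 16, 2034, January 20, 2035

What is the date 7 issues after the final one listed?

Gaps: 28, 28, 35 days — a mix of 28 and 35. Every date is a Saturday.
Each is the 3rd Saturday of its month.
3rd Saturday of February 2035: February 17, 2035.
March 2035 — 3rd Saturday is March 17, 2035.
April 2035 — 3rd Saturday is April 21, 2035.
May 2035 — 3rd Saturday is May 19, 2035.
June 2035 — 3rd Saturday is June 16, 2035.
3rd Saturday of July 2035: July 21, 2035.
3rd Saturday of August 2035: August 18, 2035.

August 18, 2035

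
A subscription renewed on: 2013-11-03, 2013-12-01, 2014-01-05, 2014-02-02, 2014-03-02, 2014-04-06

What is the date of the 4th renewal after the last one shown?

2014-08-03

All dates are Sundays, 28, 35, 28, 28, 35 days apart.
Specifically, the 1st Sunday of each month.
1st Sunday of May 2014: 2014-05-04.
1st Sunday of June 2014: 2014-06-01.
July 2014 — 1st Sunday is 2014-07-06.
August 2014 — 1st Sunday is 2014-08-03.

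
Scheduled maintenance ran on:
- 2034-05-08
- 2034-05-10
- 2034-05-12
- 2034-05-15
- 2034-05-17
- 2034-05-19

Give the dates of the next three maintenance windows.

Every event lands on a Monday or Wednesday or Friday (gaps cycle 2, 2, 3, 2, 2).
So the schedule is: every Monday, Wednesday and Friday.
The following Monday is 2034-05-22.
Next Wednesday: 2034-05-24.
Next Friday: 2034-05-26.

2034-05-22, 2034-05-24, 2034-05-26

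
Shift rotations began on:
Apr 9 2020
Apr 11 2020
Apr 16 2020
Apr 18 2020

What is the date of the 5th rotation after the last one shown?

Every event lands on a Thursday or Saturday (gaps cycle 2, 5, 2).
So the schedule is: every Thursday and Saturday.
The following Thursday is Apr 23 2020.
Next Saturday: Apr 25 2020.
The following Thursday is Apr 30 2020.
Next Saturday: May 2 2020.
The following Thursday is May 7 2020.

May 7 2020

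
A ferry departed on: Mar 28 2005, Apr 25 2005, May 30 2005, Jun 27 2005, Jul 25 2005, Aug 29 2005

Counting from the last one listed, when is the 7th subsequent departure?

Every date is a Monday; gaps 28, 35, 28, 28, 35 days.
Each is the last Monday of its month (at least one falls on the 29th or later, ruling out '4th Monday').
Last Monday of September 2005: Sep 26 2005.
October 2005 ends with Monday Oct 31 2005.
Last Monday of November 2005: Nov 28 2005.
December 2005 ends with Monday Dec 26 2005.
January 2006 ends with Monday Jan 30 2006.
February 2006 ends with Monday Feb 27 2006.
Last Monday of March 2006: Mar 27 2006.

Mar 27 2006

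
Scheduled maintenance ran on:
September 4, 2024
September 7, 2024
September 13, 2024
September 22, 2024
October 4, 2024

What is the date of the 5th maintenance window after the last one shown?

January 17, 2025

Intervals are 3, 6, 9, 12 days — an arithmetic progression with common difference 3.
Next gap: 15 days. October 4, 2024 + 15 days = October 19, 2024.
Next gap: 18 days. October 19, 2024 + 18 days = November 6, 2024.
Next gap: 21 days. November 6, 2024 + 21 days = November 27, 2024.
Next gap: 24 days. November 27, 2024 + 24 days = December 21, 2024.
Next gap: 27 days. December 21, 2024 + 27 days = January 17, 2025.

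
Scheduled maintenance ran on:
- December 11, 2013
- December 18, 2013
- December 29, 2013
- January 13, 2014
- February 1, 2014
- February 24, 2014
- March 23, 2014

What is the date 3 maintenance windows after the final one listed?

Gaps: 7, 11, 15, 19, 23, 27 days — each gap is 4 larger than the previous one.
Next gap: 31 days. March 23, 2014 + 31 days = April 23, 2014.
Next gap: 35 days. April 23, 2014 + 35 days = May 28, 2014.
Next gap: 39 days. May 28, 2014 + 39 days = July 6, 2014.

July 6, 2014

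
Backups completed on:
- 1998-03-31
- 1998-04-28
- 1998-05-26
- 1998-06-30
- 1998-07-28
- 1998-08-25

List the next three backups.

1998-09-29, 1998-10-27, 1998-11-24

All Tuesdays; the gaps (28, 28, 35, 28, 28) vary with month length.
This is the last Tuesday of each month.
Last Tuesday of September 1998: 1998-09-29.
October 1998 ends with Tuesday 1998-10-27.
November 1998 ends with Tuesday 1998-11-24.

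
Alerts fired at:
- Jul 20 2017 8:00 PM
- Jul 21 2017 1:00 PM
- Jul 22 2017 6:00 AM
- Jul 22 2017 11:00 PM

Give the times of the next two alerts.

Jul 23 2017 4:00 PM, Jul 24 2017 9:00 AM

Gaps: 17, 17, 17 hours — each event is 17 hours after the previous one.
Jul 22 2017 11:00 PM + 17 h = Jul 23 2017 4:00 PM.
Jul 23 2017 4:00 PM + 17 h = Jul 24 2017 9:00 AM.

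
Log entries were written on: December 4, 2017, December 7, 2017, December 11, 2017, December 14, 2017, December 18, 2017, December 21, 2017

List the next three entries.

December 25, 2017; December 28, 2017; January 1, 2018

Every event lands on a Monday or Thursday (gaps cycle 3, 4, 3, 4, 3).
So the schedule is: every Monday and Thursday.
The following Monday is December 25, 2017.
Next Thursday: December 28, 2017.
The following Monday is January 1, 2018.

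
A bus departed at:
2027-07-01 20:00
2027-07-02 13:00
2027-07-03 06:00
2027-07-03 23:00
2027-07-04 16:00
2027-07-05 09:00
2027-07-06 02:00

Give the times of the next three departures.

The interval is a steady 17 hours (17, 17, 17, 17, 17, 17).
2027-07-06 02:00 + 17 h = 2027-07-06 19:00.
2027-07-06 19:00 + 17 h = 2027-07-07 12:00.
2027-07-07 12:00 + 17 h = 2027-07-08 05:00.

2027-07-06 19:00, 2027-07-07 12:00, 2027-07-08 05:00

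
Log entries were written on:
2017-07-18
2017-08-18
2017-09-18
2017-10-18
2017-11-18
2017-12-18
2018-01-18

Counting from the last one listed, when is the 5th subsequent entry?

2018-06-18

The day-of-month is always 18 (31, 31, 30, 31, 30, 31 days between events).
So this recurs on the 18th of each month.
Next: February 2018 → 2018-02-18.
Next: March 2018 → 2018-03-18.
Next: April 2018 → 2018-04-18.
Next: May 2018 → 2018-05-18.
June 2018: 2018-06-18.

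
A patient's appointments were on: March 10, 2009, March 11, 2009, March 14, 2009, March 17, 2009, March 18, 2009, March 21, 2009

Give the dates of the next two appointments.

The gap pattern 1, 3, 3, 1, 3 repeats every 3 events.
These are the Tuesdays, Wednesdays and Saturdays of each week.
The following Tuesday is March 24, 2009.
The following Wednesday is March 25, 2009.

March 24, 2009; March 25, 2009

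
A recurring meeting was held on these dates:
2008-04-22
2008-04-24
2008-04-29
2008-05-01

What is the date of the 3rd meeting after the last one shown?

2008-05-13

Every event lands on a Tuesday or Thursday (gaps cycle 2, 5, 2).
So the schedule is: every Tuesday and Thursday.
The following Tuesday is 2008-05-06.
The following Thursday is 2008-05-08.
The following Tuesday is 2008-05-13.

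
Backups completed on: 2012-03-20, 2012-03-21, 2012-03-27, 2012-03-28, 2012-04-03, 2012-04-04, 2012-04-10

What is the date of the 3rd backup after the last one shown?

Every event lands on a Tuesday or Wednesday (gaps cycle 1, 6, 1, 6, 1, 6).
So the schedule is: every Tuesday and Wednesday.
The following Wednesday is 2012-04-11.
Next Tuesday: 2012-04-17.
The following Wednesday is 2012-04-18.

2012-04-18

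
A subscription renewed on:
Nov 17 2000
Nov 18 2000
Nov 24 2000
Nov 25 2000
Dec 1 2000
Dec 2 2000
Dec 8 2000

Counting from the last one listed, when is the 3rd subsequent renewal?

Dec 16 2000

The gap pattern 1, 6, 1, 6, 1, 6 repeats every 2 events.
These are the Fridays and Saturdays of each week.
Next Saturday: Dec 9 2000.
Next Friday: Dec 15 2000.
Next Saturday: Dec 16 2000.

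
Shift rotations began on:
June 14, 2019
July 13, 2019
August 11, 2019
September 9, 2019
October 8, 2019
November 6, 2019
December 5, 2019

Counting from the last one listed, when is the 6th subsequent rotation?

Gaps between consecutive events: 29, 29, 29, 29, 29, 29 days — a constant 29-day interval.
December 5, 2019 + 29 days = January 3, 2020.
January 3, 2020 + 29 days = February 1, 2020.
February 1, 2020 + 29 days = March 1, 2020.
March 1, 2020 + 29 days = March 30, 2020.
March 30, 2020 + 29 days = April 28, 2020.
April 28, 2020 + 29 days = May 27, 2020.

May 27, 2020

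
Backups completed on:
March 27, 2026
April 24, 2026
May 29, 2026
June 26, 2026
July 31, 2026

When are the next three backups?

All Fridays; the gaps (28, 35, 28, 35) vary with month length.
This is the last Friday of each month.
Last Friday of August 2026: August 28, 2026.
September 2026 ends with Friday September 25, 2026.
October 2026 ends with Friday October 30, 2026.

August 28, 2026; September 25, 2026; October 30, 2026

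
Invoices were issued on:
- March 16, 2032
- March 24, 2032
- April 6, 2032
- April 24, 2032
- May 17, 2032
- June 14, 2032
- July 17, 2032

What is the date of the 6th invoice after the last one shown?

The spacing grows by 5 each time: 8, 13, 18, 23, 28, 33 days.
Next gap: 38 days. July 17, 2032 + 38 days = August 24, 2032.
Next gap: 43 days. August 24, 2032 + 43 days = October 6, 2032.
Next gap: 48 days. October 6, 2032 + 48 days = November 23, 2032.
Next gap: 53 days. November 23, 2032 + 53 days = January 15, 2033.
Next gap: 58 days. January 15, 2033 + 58 days = March 14, 2033.
Next gap: 63 days. March 14, 2033 + 63 days = May 16, 2033.

May 16, 2033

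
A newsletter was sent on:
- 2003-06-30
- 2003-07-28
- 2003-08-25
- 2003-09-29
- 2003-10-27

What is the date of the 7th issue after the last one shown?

These are Mondays with 28, 28, 35, 28-day gaps.
Each is the final Monday of its month — 2003-06-30 is past the 28th, so '4th Monday' doesn't fit.
November 2003 ends with Monday 2003-11-24.
Last Monday of December 2003: 2003-12-29.
January 2004 ends with Monday 2004-01-26.
February 2004 ends with Monday 2004-02-23.
Last Monday of March 2004: 2004-03-29.
April 2004 ends with Monday 2004-04-26.
May 2004 ends with Monday 2004-05-31.

2004-05-31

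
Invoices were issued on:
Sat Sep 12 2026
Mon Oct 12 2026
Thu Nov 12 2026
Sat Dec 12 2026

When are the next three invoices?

Tue Jan 12 2027, Fri Feb 12 2027, Fri Mar 12 2027

The day-of-month is always 12 (30, 31, 30 days between events).
So this recurs on the 12th of each month.
Next: January 2027 → Tue Jan 12 2027.
February 2027: Fri Feb 12 2027.
March 2027: Fri Mar 12 2027.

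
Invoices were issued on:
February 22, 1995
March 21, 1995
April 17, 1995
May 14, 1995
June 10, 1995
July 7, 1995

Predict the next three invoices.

Gaps between consecutive events: 27, 27, 27, 27, 27 days — a constant 27-day interval.
July 7, 1995 + 27 days = August 3, 1995.
August 3, 1995 + 27 days = August 30, 1995.
August 30, 1995 + 27 days = September 26, 1995.

August 3, 1995; August 30, 1995; September 26, 1995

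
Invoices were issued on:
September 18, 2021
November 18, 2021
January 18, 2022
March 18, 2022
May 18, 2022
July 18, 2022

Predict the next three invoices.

September 18, 2022; November 18, 2022; January 18, 2023

Each date is the 18th; the gaps (61, 61, 59, 61, 61) track the month lengths.
The rule is the 18th of every 2 months.
September 2022: September 18, 2022.
Next: November 2022 → November 18, 2022.
January 2023: January 18, 2023.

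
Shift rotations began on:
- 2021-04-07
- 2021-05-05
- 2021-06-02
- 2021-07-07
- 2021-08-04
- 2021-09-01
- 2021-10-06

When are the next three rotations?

All dates are Wednesdays, 28, 28, 35, 28, 28, 35 days apart.
Specifically, the 1st Wednesday of each month.
1st Wednesday of November 2021: 2021-11-03.
1st Wednesday of December 2021: 2021-12-01.
1st Wednesday of January 2022: 2022-01-05.

2021-11-03, 2021-12-01, 2022-01-05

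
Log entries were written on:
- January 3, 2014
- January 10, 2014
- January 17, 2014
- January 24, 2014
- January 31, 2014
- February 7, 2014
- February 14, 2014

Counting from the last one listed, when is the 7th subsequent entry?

April 4, 2014

Every event comes 7 days after the last (7, 7, 7, 7, 7, 7).
February 14, 2014 + 7 days = February 21, 2014.
February 21, 2014 + 7 days = February 28, 2014.
February 28, 2014 + 7 days = March 7, 2014.
March 7, 2014 + 7 days = March 14, 2014.
March 14, 2014 + 7 days = March 21, 2014.
March 21, 2014 + 7 days = March 28, 2014.
March 28, 2014 + 7 days = April 4, 2014.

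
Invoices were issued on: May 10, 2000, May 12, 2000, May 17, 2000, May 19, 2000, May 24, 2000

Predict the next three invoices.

May 26, 2000; May 31, 2000; June 2, 2000

The gap pattern 2, 5, 2, 5 repeats every 2 events.
These are the Wednesdays and Fridays of each week.
The following Friday is May 26, 2000.
The following Wednesday is May 31, 2000.
The following Friday is June 2, 2000.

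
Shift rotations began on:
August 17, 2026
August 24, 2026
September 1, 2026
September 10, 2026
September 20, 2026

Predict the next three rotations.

October 1, 2026; October 13, 2026; October 26, 2026

Gaps: 7, 8, 9, 10 days — each gap is 1 larger than the previous one.
Next gap: 11 days. September 20, 2026 + 11 days = October 1, 2026.
Next gap: 12 days. October 1, 2026 + 12 days = October 13, 2026.
Next gap: 13 days. October 13, 2026 + 13 days = October 26, 2026.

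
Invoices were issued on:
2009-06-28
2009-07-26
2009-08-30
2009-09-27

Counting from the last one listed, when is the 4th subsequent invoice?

2010-01-31

These are Sundays with 28, 35, 28-day gaps.
Each is the final Sunday of its month — 2009-08-30 is past the 28th, so '4th Sunday' doesn't fit.
October 2009 ends with Sunday 2009-10-25.
Last Sunday of November 2009: 2009-11-29.
December 2009 ends with Sunday 2009-12-27.
January 2010 ends with Sunday 2010-01-31.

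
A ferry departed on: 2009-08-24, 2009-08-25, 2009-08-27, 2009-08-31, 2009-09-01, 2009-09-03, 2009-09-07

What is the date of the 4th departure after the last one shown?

2009-09-15

Every event lands on a Monday or Tuesday or Thursday (gaps cycle 1, 2, 4, 1, 2, 4).
So the schedule is: every Monday, Tuesday and Thursday.
The following Tuesday is 2009-09-08.
Next Thursday: 2009-09-10.
Next Monday: 2009-09-14.
The following Tuesday is 2009-09-15.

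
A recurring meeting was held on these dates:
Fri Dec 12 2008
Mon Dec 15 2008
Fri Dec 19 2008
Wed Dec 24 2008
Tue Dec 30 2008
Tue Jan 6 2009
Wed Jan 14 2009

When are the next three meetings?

Fri Jan 23 2009, Mon Feb 2 2009, Fri Feb 13 2009

Gaps: 3, 4, 5, 6, 7, 8 days — each gap is 1 larger than the previous one.
Next gap: 9 days. Wed Jan 14 2009 + 9 days = Fri Jan 23 2009.
Next gap: 10 days. Fri Jan 23 2009 + 10 days = Mon Feb 2 2009.
Next gap: 11 days. Mon Feb 2 2009 + 11 days = Fri Feb 13 2009.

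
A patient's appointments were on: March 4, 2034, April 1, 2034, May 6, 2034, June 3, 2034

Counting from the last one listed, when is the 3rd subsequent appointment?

Gaps: 28, 35, 28 days — a mix of 28 and 35. Every date is a Saturday.
Each is the 1st Saturday of its month.
1st Saturday of July 2034: July 1, 2034.
August 2034 — 1st Saturday is August 5, 2034.
September 2034 — 1st Saturday is September 2, 2034.

September 2, 2034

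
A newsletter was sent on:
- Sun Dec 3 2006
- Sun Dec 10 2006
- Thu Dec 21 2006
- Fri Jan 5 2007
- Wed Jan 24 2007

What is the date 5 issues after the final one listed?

Thu Jun 28 2007

The spacing grows by 4 each time: 7, 11, 15, 19 days.
Next gap: 23 days. Wed Jan 24 2007 + 23 days = Fri Feb 16 2007.
Next gap: 27 days. Fri Feb 16 2007 + 27 days = Thu Mar 15 2007.
Next gap: 31 days. Thu Mar 15 2007 + 31 days = Sun Apr 15 2007.
Next gap: 35 days. Sun Apr 15 2007 + 35 days = Sun May 20 2007.
Next gap: 39 days. Sun May 20 2007 + 39 days = Thu Jun 28 2007.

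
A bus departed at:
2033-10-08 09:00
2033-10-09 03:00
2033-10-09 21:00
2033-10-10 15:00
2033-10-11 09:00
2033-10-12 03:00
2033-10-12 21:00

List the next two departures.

The interval is a steady 18 hours (18, 18, 18, 18, 18, 18).
2033-10-12 21:00 + 18 h = 2033-10-13 15:00.
2033-10-13 15:00 + 18 h = 2033-10-14 09:00.

2033-10-13 15:00, 2033-10-14 09:00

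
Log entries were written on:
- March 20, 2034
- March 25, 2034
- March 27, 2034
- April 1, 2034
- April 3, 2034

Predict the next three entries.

Every event lands on a Monday or Saturday (gaps cycle 5, 2, 5, 2).
So the schedule is: every Monday and Saturday.
The following Saturday is April 8, 2034.
The following Monday is April 10, 2034.
The following Saturday is April 15, 2034.

April 8, 2034; April 10, 2034; April 15, 2034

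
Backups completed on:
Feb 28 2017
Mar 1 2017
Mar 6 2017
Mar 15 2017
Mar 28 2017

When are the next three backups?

Intervals are 1, 5, 9, 13 days — an arithmetic progression with common difference 4.
Next gap: 17 days. Mar 28 2017 + 17 days = Apr 14 2017.
Next gap: 21 days. Apr 14 2017 + 21 days = May 5 2017.
Next gap: 25 days. May 5 2017 + 25 days = May 30 2017.

Apr 14 2017, May 5 2017, May 30 2017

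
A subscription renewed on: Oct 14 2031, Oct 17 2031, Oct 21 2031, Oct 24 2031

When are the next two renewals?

The gap pattern 3, 4, 3 repeats every 2 events.
These are the Tuesdays and Fridays of each week.
The following Tuesday is Oct 28 2031.
Next Friday: Oct 31 2031.

Oct 28 2031, Oct 31 2031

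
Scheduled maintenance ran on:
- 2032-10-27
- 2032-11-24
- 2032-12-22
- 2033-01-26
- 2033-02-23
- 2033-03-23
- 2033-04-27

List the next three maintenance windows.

All dates are Wednesdays, 28, 28, 35, 28, 28, 35 days apart.
Specifically, the 4th Wednesday of each month.
4th Wednesday of May 2033: 2033-05-25.
June 2033 — 4th Wednesday is 2033-06-22.
July 2033 — 4th Wednesday is 2033-07-27.

2033-05-25, 2033-06-22, 2033-07-27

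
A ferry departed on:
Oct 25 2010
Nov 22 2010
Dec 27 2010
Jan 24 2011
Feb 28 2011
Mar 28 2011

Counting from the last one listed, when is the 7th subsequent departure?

Oct 24 2011

These are Mondays at 28- or 35-day spacing (28, 35, 28, 35, 28).
The pattern: 4th Monday of the month.
4th Monday of April 2011: Apr 25 2011.
4th Monday of May 2011: May 23 2011.
June 2011 — 4th Monday is Jun 27 2011.
July 2011 — 4th Monday is Jul 25 2011.
August 2011 — 4th Monday is Aug 22 2011.
September 2011 — 4th Monday is Sep 26 2011.
4th Monday of October 2011: Oct 24 2011.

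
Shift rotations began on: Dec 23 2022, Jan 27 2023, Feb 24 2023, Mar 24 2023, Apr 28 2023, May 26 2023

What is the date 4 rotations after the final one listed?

Sep 22 2023

Gaps: 35, 28, 28, 35, 28 days — a mix of 28 and 35. Every date is a Friday.
Each is the 4th Friday of its month.
4th Friday of June 2023: Jun 23 2023.
July 2023 — 4th Friday is Jul 28 2023.
4th Friday of August 2023: Aug 25 2023.
4th Friday of September 2023: Sep 22 2023.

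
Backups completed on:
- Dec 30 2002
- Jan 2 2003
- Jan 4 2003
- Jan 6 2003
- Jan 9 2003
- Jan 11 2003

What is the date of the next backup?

Jan 13 2003

Gaps: 3, 2, 2, 3, 2 days — not constant, but cyclic with period 3.
The events fall on every Monday, Thursday and Saturday.
Next Monday: Jan 13 2003.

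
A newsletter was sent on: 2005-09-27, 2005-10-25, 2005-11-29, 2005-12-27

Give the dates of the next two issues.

2006-01-31, 2006-02-28

All Tuesdays; the gaps (28, 35, 28) vary with month length.
This is the last Tuesday of each month.
January 2006 ends with Tuesday 2006-01-31.
February 2006 ends with Tuesday 2006-02-28.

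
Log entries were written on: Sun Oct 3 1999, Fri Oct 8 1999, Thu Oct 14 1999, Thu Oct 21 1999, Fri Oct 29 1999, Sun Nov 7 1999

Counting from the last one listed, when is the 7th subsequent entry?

The spacing grows by 1 each time: 5, 6, 7, 8, 9 days.
Next gap: 10 days. Sun Nov 7 1999 + 10 days = Wed Nov 17 1999.
Next gap: 11 days. Wed Nov 17 1999 + 11 days = Sun Nov 28 1999.
Next gap: 12 days. Sun Nov 28 1999 + 12 days = Fri Dec 10 1999.
Next gap: 13 days. Fri Dec 10 1999 + 13 days = Thu Dec 23 1999.
Next gap: 14 days. Thu Dec 23 1999 + 14 days = Thu Jan 6 2000.
Next gap: 15 days. Thu Jan 6 2000 + 15 days = Fri Jan 21 2000.
Next gap: 16 days. Fri Jan 21 2000 + 16 days = Sun Feb 6 2000.

Sun Feb 6 2000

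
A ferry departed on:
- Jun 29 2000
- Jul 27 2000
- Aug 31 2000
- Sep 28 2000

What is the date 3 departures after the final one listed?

Dec 28 2000

These are Thursdays with 28, 35, 28-day gaps.
Each is the final Thursday of its month — Jun 29 2000 is past the 28th, so '4th Thursday' doesn't fit.
Last Thursday of October 2000: Oct 26 2000.
Last Thursday of November 2000: Nov 30 2000.
Last Thursday of December 2000: Dec 28 2000.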